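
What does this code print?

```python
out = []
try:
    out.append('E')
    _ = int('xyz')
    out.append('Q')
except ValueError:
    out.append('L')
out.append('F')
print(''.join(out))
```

Execution trace: 'E' (try body) → 'L' (except ValueError) → 'F' (after the try/except). Output: ELF

Answer: ELF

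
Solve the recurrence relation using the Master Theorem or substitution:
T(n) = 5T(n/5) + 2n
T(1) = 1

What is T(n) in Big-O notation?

By Master Theorem: a=5, b=5, f(n)=2n. Since log_5(5) = 1 and f(n) = Θ(n^1), Case 2 applies. T(n) = O(n log n).

Answer: O(n log n)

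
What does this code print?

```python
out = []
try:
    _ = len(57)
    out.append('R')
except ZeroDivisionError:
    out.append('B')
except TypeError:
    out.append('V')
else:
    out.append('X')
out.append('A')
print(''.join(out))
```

Execution trace: 'V' (except TypeError) → 'A' (after the try/except). Output: VA

Answer: VA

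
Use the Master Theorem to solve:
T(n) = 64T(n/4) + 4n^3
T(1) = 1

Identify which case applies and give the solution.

a=64, b=4, f(n)=4n^3. log_4(64) = 3. Since c=3 = 3, Case 2 applies: T(n) = Θ(n^log_b(a) · log n) = O(n^3 log n).

Answer: O(n^3 log n) - Case 2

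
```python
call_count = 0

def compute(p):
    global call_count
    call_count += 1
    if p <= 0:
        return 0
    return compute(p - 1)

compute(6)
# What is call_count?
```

Linear recursion stepping by 1: 7 calls from p=6 down to ≤0.

Answer: 7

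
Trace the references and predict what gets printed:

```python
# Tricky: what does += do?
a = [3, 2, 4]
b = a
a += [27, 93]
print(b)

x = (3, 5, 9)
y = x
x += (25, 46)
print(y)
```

Key concept: += behavior differs for mutable vs immutable.
Step by step:
`a = [3, 2, 4]` → a = [3, 2, 4]
`b = a` → b = [3, 2, 4] (same object as a)
`a += [27, 93]` → a = [3, 2, 4, 27, 93] (same object as b); b = [3, 2, 4, 27, 93] (same object as a)
`print(b)` → prints [3, 2, 4, 27, 93]
`x = (3, 5, 9)` → x = (3, 5, 9)
`y = x` → y = (3, 5, 9)
`x += (25, 46)` → x = (3, 5, 9, 25, 46)
`print(y)` → prints (3, 5, 9)

Answer:
[3, 2, 4, 27, 93]
(3, 5, 9)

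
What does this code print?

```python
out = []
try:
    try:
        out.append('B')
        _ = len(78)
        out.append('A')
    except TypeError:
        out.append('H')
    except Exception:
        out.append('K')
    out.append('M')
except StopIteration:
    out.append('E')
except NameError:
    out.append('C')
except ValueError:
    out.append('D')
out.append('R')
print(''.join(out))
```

Execution trace: 'B' (inner try body) → 'H' (inner except TypeError) → 'M' (try body, no exception) → 'R' (after the try/except). Output: BHMR

Answer: BHMR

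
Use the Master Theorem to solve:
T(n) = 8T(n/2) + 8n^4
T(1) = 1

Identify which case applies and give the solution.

a=8, b=2, f(n)=8n^4. log_2(8) = 3. Since c=4 > 3 and the regularity condition holds (8(n/2)^4 = (8/2^4)n^4 with 8/2^4 < 1), Case 3 applies: T(n) = Θ(f(n)) = O(n^4).

Answer: O(n^4) - Case 3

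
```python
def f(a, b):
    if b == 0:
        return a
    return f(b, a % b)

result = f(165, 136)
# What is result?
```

f(165, 136) -> f(136, 29) -> f(29, 20) -> f(20, 9) -> f(9, 2) -> f(2, 1) -> f(1, 0) -> 1

Answer: 1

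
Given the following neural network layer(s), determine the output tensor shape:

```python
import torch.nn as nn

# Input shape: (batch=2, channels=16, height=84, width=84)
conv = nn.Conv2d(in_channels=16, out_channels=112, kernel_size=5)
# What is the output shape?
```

Input: (2, 16, 84, 84) -> Output: (2, 112, 80, 80)

Answer: (2, 112, 80, 80)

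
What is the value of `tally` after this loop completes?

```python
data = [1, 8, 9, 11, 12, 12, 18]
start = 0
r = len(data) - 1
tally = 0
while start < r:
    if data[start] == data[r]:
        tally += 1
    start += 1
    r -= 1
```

Count matching pairs from ends
`tally` takes the values: 0

Answer: 0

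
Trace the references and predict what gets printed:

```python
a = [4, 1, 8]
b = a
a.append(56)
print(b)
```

Key concept: basic list aliasing.
Step by step:
`a = [4, 1, 8]` → a = [4, 1, 8]
`b = a` → b = [4, 1, 8] (same object as a)
`a.append(56)` → a = [4, 1, 8, 56] (same object as b); b = [4, 1, 8, 56] (same object as a)
`print(b)` → prints [4, 1, 8, 56]

Answer: [4, 1, 8, 56]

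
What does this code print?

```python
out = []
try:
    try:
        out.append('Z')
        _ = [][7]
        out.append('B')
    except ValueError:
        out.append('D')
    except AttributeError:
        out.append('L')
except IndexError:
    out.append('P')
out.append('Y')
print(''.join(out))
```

Execution trace: 'Z' (try body) → 'P' (outer except IndexError) → 'Y' (after the try/except). Output: ZPY

Answer: ZPY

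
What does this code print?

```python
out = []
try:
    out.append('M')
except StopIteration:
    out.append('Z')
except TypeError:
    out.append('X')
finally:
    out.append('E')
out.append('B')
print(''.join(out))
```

Execution trace: 'M' (try body, no exception) → 'E' (finally) → 'B' (after the try/except). Output: MEB

Answer: MEB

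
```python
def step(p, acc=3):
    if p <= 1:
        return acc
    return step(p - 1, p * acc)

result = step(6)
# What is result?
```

Accumulator trace (n, acc): (6, 3) -> (5, 18) -> (4, 90) -> (3, 360) -> (2, 1080) -> (1, 2160) -> return 2160

Answer: 2160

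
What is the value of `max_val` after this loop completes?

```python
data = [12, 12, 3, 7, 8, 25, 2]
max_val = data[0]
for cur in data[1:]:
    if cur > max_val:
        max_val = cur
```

Maximum of [12, 12, 3, 7, 8, 25, 2]
`max_val` takes the values: 12 → 25

Answer: 25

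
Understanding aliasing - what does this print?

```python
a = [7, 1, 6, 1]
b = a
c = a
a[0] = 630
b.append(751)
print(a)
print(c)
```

Key concept: multiple aliases.
Step by step:
`a = [7, 1, 6, 1]` → a = [7, 1, 6, 1]
`b = a` → b = [7, 1, 6, 1] (same object as a)
`c = a` → c = [7, 1, 6, 1] (same object as a, b)
`a[0] = 630` → a = [630, 1, 6, 1] (same object as b, c); b = [630, 1, 6, 1] (same object as a, c); c = [630, 1, 6, 1] (same object as a, b)
`b.append(751)` → a = [630, 1, 6, 1, 751] (same object as b, c); b = [630, 1, 6, 1, 751] (same object as a, c); c = [630, 1, 6, 1, 751] (same object as a, b)
`print(a)` → prints [630, 1, 6, 1, 751]
`print(c)` → prints [630, 1, 6, 1, 751]

Answer:
[630, 1, 6, 1, 751]
[630, 1, 6, 1, 751]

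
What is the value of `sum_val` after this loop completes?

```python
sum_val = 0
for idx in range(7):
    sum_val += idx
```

Sum of 0 to 6 = 21
`sum_val` takes the values: 0 → 1 → 3 → 6 → 10 → 15 → 21

Answer: 21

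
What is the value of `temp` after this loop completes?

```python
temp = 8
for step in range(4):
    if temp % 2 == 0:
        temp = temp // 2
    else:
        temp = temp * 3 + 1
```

Collatz-style transformation from 8
`temp` takes the values: 8 → 4 → 2 → 1 → 4

Answer: 4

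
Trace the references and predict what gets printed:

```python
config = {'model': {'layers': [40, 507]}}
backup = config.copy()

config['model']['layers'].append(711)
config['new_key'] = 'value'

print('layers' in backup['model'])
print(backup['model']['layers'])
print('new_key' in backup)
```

Key concept: shallow copy gotcha with nested dict.
Step by step:
`config = {'model': {'layers': [40, 507]}}` → config = {'model': {'layers': [40, 507]}}
`backup = config.copy()` → backup = {'model': {'layers': [40, 507]}}
`config['model']['layers'].append(711)` → config = {'model': {'layers': [40, 507, 711]}}; backup = {'model': {'layers': [40, 507, 711]}}
`config['new_key'] = 'value'` → config = {'model': {'layers': [40, 507, 711]}, 'new_key': 'value'}
`print('layers' in backup['model'])` → prints True
`print(backup['model']['layers'])` → prints [40, 507, 711]
`print('new_key' in backup)` → prints False

Answer:
True
[40, 507, 711]
False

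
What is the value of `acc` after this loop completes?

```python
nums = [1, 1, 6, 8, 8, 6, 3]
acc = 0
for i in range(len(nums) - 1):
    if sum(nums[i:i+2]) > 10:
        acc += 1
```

Count windows with sum > 10
`acc` takes the values: 0 → 1 → 2 → 3

Answer: 3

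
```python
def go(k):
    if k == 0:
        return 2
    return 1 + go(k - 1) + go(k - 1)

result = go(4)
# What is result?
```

go(k) = 1 + 2·go(k-1), go(0)=2. Closed form: (2+1)·2^4 - 1 = 47.

Answer: 47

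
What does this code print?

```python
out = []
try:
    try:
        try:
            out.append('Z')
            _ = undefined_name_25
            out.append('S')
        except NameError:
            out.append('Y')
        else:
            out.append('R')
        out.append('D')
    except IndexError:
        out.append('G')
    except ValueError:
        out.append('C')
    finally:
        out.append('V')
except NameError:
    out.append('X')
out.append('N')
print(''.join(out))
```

Execution trace: 'Z' (inner try body) → 'Y' (inner except NameError) → 'D' (try body, no exception) → 'V' (finally) → 'N' (after the try/except). Output: ZYDVN

Answer: ZYDVN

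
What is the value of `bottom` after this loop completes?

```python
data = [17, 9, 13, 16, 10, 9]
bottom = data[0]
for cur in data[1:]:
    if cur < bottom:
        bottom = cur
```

Minimum of [17, 9, 13, 16, 10, 9]
`bottom` takes the values: 17 → 9

Answer: 9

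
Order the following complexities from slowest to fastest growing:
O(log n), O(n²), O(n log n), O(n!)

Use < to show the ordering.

Ordered by growth rate: O(log n) < O(n log n) < O(n²) < O(n!)

Answer: O(log n) < O(n log n) < O(n²) < O(n!)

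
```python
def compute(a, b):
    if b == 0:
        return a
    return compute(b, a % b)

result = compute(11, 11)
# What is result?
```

compute(11, 11) -> compute(11, 0) -> 11

Answer: 11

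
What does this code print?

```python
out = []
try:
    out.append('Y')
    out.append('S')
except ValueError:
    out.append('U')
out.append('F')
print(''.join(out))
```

Execution trace: 'Y' (try body) → 'S' (try body, no exception) → 'F' (after the try/except). Output: YSF

Answer: YSF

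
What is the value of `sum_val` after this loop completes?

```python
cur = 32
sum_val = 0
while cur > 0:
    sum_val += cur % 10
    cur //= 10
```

Sum digits of 32
`sum_val` takes the values: 0 → 2 → 5

Answer: 5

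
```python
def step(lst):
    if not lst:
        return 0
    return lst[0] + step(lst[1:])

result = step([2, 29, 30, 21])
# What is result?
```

2 + 29 + 30 + 21 + 0 = 82

Answer: 82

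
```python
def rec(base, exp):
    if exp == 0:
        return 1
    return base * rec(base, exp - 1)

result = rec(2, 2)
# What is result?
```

rec(2, 2) = 2 * 2 = 4

Answer: 4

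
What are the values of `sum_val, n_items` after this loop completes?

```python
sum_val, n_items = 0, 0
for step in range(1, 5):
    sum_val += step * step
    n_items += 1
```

Sum of squares and count
`sum_val, n_items` takes the values: (0, 0) → (1, 0) → (1, 1) → (5, 1) → (5, 2) → (14, 2) → (14, 3) → (30, 3) → (30, 4)

Answer: 30, 4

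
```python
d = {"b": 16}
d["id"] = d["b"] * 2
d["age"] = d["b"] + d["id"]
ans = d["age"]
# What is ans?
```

Trace:
`d = {"b": 16}` → d = {'b': 16}
`d["id"] = d["b"] * 2` → d = {'b': 16, 'id': 32}
`d["age"] = d["b"] + d["id"]` → d = {'b': 16, 'id': 32, 'age': 48}
`ans = d["age"]` → ans = 48
So ans = 48

Answer: 48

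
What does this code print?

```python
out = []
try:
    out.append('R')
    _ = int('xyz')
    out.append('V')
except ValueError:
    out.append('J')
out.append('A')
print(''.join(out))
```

Execution trace: 'R' (try body) → 'J' (except ValueError) → 'A' (after the try/except). Output: RJA

Answer: RJA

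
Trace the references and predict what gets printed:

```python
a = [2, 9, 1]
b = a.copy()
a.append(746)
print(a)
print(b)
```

Key concept: list.copy() creates independent copy.
Step by step:
`a = [2, 9, 1]` → a = [2, 9, 1]
`b = a.copy()` → b = [2, 9, 1]
`a.append(746)` → a = [2, 9, 1, 746]
`print(a)` → prints [2, 9, 1, 746]
`print(b)` → prints [2, 9, 1]

Answer:
[2, 9, 1, 746]
[2, 9, 1]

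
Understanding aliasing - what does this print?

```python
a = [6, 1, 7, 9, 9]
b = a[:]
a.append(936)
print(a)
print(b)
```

Key concept: slice [:] creates copy.
Step by step:
`a = [6, 1, 7, 9, 9]` → a = [6, 1, 7, 9, 9]
`b = a[:]` → b = [6, 1, 7, 9, 9]
`a.append(936)` → a = [6, 1, 7, 9, 9, 936]
`print(a)` → prints [6, 1, 7, 9, 9, 936]
`print(b)` → prints [6, 1, 7, 9, 9]

Answer:
[6, 1, 7, 9, 9, 936]
[6, 1, 7, 9, 9]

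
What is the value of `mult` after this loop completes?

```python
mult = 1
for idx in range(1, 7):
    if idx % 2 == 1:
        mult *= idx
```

Product of odd numbers 1 to 6
`mult` takes the values: 1 → 3 → 15

Answer: 15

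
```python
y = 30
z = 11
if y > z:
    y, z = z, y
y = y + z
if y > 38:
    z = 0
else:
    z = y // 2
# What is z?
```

Trace:
`y = 30` → y = 30
`z = 11` → z = 11
`if y > z: ...` → y > z is True → y = 11; z = 30
`y = y + z` → y = 41
`if y > 38: ...` → y > 38 is True → z = 0
So z = 0

Answer: 0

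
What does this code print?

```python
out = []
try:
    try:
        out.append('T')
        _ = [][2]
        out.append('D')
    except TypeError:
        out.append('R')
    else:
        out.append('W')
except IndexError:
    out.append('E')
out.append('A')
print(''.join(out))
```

Execution trace: 'T' (inner try body) → 'E' (outer except IndexError) → 'A' (after the try/except). Output: TEA

Answer: TEA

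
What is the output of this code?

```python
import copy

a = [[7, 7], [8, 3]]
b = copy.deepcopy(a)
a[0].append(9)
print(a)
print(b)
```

Key concept: deep copy is fully independent.
Step by step:
`a = [[7, 7], [8, 3]]` → a = [[7, 7], [8, 3]]
`b = copy.deepcopy(a)` → b = [[7, 7], [8, 3]]
`a[0].append(9)` → a = [[7, 7, 9], [8, 3]]
`print(a)` → prints [[7, 7, 9], [8, 3]]
`print(b)` → prints [[7, 7], [8, 3]]

Answer:
[[7, 7, 9], [8, 3]]
[[7, 7], [8, 3]]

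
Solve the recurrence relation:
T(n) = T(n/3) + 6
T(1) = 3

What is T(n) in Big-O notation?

Each step divides n by 3 and adds 6. After log_3(n) steps we reach T(1)=3. So T(n) = 6·log_3(n) + 3 = O(log n).

Answer: O(log n)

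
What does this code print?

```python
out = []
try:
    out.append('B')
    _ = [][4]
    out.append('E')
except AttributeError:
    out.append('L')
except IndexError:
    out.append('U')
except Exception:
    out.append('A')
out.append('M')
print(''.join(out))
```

Execution trace: 'B' (try body) → 'U' (except IndexError) → 'M' (after the try/except). Output: BUM

Answer: BUM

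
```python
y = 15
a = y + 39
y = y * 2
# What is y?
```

Trace:
`y = 15` → y = 15
`a = y + 39` → a = 54
`y = y * 2` → y = 30
So y = 30

Answer: 30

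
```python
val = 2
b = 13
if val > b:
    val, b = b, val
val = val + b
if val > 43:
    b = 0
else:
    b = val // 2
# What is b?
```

Trace:
`val = 2` → val = 2
`b = 13` → b = 13
`if val > b: ...` → val > b is False → no variable changes
`val = val + b` → val = 15
`if val > 43: ...` → val > 43 is False, take else branch → b = 7
So b = 7

Answer: 7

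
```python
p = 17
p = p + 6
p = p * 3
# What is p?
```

Trace:
`p = 17` → p = 17
`p = p + 6` → p = 23
`p = p * 3` → p = 69
So p = 69

Answer: 69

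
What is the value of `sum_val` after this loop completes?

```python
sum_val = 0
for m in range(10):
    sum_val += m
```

Sum of 0 to 9 = 45
`sum_val` takes the values: 0 → 1 → 3 → 6 → 10 → 15 → 21 → 28 → 36 → 45

Answer: 45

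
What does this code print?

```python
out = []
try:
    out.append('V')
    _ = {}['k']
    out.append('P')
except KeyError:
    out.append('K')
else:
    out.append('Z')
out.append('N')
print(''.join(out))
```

Execution trace: 'V' (try body) → 'K' (except KeyError) → 'N' (after the try/except). Output: VKN

Answer: VKN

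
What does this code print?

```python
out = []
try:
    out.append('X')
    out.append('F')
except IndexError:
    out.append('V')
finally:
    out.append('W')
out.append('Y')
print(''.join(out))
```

Execution trace: 'X' (try body) → 'F' (try body, no exception) → 'W' (finally) → 'Y' (after the try/except). Output: XFWY

Answer: XFWY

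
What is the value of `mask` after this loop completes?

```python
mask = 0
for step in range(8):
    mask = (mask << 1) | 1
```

Build 8 consecutive 1-bits: 0b11111111
`mask` takes the values: 0 → 1 → 3 → 7 → 15 → 31 → 63 → 127 → 255

Answer: 255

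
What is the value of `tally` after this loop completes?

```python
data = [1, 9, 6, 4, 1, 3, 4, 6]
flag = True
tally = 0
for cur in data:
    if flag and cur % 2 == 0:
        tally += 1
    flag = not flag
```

Count even values at even positions
`tally` takes the values: 0 → 1 → 2

Answer: 2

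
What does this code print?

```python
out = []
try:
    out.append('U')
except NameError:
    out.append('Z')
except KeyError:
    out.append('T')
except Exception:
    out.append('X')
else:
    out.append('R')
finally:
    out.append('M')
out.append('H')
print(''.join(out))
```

Execution trace: 'U' (try body, no exception) → 'R' (else) → 'M' (finally) → 'H' (after the try/except). Output: URMH

Answer: URMH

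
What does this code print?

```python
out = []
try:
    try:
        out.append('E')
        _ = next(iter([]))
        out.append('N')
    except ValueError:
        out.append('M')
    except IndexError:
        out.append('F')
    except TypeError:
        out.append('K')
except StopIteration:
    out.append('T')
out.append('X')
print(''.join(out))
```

Execution trace: 'E' (try body) → 'T' (outer except StopIteration) → 'X' (after the try/except). Output: ETX

Answer: ETX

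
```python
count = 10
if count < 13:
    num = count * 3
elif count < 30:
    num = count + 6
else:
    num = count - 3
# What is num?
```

Trace:
`count = 10` → count = 10
`if count < 13: ...` → count < 13 is True → num = 30
So num = 30

Answer: 30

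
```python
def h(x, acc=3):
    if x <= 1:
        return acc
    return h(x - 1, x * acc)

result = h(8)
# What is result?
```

Accumulator trace (n, acc): (8, 3) -> (7, 24) -> (6, 168) -> (5, 1008) -> (4, 5040) -> (3, 20160) -> (2, 60480) -> (1, 120960) -> return 120960

Answer: 120960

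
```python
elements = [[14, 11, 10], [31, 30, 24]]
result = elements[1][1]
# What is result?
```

Trace:
`elements = [[14, 11, 10], [31, 30, 24]]` → elements = [[14, 11, 10], [31, 30, 24]]
`result = elements[1][1]` → result = 30
So result = 30

Answer: 30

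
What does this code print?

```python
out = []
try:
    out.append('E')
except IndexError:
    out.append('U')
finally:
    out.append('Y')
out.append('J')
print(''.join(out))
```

Execution trace: 'E' (try body, no exception) → 'Y' (finally) → 'J' (after the try/except). Output: EYJ

Answer: EYJ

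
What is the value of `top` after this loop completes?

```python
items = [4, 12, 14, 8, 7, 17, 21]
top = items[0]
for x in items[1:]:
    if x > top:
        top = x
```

Maximum of [4, 12, 14, 8, 7, 17, 21]
`top` takes the values: 4 → 12 → 14 → 17 → 21

Answer: 21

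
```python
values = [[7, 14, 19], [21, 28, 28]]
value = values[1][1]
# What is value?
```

Trace:
`values = [[7, 14, 19], [21, 28, 28]]` → values = [[7, 14, 19], [21, 28, 28]]
`value = values[1][1]` → value = 28
So value = 28

Answer: 28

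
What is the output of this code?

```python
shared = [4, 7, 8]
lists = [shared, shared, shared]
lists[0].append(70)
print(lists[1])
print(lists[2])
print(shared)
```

Key concept: list of same reference.
Step by step:
`shared = [4, 7, 8]` → shared = [4, 7, 8]
`lists = [shared, shared, shared]` → lists = [[4, 7, 8], [4, 7, 8], [4, 7, 8]]
`lists[0].append(70)` → shared = [4, 7, 8, 70]; lists = [[4, 7, 8, 70], [4, 7, 8, 70], [4, 7, 8, 70]]
`print(lists[1])` → prints [4, 7, 8, 70]
`print(lists[2])` → prints [4, 7, 8, 70]
`print(shared)` → prints [4, 7, 8, 70]

Answer:
[4, 7, 8, 70]
[4, 7, 8, 70]
[4, 7, 8, 70]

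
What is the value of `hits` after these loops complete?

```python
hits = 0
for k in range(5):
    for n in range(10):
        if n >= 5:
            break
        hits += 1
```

Inner breaks at 5, outer runs 5 times
`hits` takes the values: 0 → 1 → 2 → 3 → 4 → 5 → 6 → 7 → 8 → 9 → 10 → 11 → 12 → 13 → 14 → 15 → 16 → 17 → 18 → 19 → 20 → 21 → 22 → 23 → 24 → 25

Answer: 25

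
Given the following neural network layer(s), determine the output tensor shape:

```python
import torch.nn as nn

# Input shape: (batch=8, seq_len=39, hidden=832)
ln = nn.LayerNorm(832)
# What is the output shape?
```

Input: (8, 39, 832) -> Output: (8, 39, 832)

Answer: (8, 39, 832)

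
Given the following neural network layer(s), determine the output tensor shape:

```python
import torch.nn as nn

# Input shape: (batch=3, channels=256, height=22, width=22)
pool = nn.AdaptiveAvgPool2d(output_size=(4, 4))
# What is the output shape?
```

Input: (3, 256, 22, 22) -> Output: (3, 256, 4, 4)

Answer: (3, 256, 4, 4)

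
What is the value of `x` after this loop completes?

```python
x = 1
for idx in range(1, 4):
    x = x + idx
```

Start at 1, add 1 through 3
`x` takes the values: 1 → 2 → 4 → 7

Answer: 7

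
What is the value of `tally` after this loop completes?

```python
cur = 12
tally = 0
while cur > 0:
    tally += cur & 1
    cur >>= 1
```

Count set bits in 12 (binary: 0b1100)
`tally` takes the values: 0 → 1 → 2

Answer: 2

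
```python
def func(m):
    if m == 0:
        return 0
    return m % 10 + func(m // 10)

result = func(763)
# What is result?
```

Sum of digits of 763: 3 + 6 + 7 = 16

Answer: 16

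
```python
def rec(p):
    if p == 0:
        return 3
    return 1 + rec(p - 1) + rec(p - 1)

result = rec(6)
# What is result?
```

rec(p) = 1 + 2·rec(p-1), rec(0)=3. Closed form: (3+1)·2^6 - 1 = 255.

Answer: 255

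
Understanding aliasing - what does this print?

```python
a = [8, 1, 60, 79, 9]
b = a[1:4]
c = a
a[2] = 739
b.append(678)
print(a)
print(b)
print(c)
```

Key concept: slice vs alias.
Step by step:
`a = [8, 1, 60, 79, 9]` → a = [8, 1, 60, 79, 9]
`b = a[1:4]` → b = [1, 60, 79]
`c = a` → c = [8, 1, 60, 79, 9] (same object as a)
`a[2] = 739` → a = [8, 1, 739, 79, 9] (same object as c); c = [8, 1, 739, 79, 9] (same object as a)
`b.append(678)` → b = [1, 60, 79, 678]
`print(a)` → prints [8, 1, 739, 79, 9]
`print(b)` → prints [1, 60, 79, 678]
`print(c)` → prints [8, 1, 739, 79, 9]

Answer:
[8, 1, 739, 79, 9]
[1, 60, 79, 678]
[8, 1, 739, 79, 9]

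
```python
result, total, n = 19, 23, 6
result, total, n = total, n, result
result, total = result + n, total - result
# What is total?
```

Trace:
`result, total, n = 19, 23, 6` → result = 19; total = 23; n = 6
`result, total, n = total, n, result` → result = 23; total = 6; n = 19
`result, total = result + n, total - result` → result = 42; total = -17
So total = -17

Answer: -17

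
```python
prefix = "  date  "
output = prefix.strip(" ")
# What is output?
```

Trace:
`prefix = "  date  "` → prefix = '  date  '
`output = prefix.strip(" ")` → output = 'date'
So output = 'date'

Answer: 'date'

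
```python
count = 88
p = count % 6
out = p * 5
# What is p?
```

Trace:
`count = 88` → count = 88
`p = count % 6` → p = 4
`out = p * 5` → out = 20
So p = 4

Answer: 4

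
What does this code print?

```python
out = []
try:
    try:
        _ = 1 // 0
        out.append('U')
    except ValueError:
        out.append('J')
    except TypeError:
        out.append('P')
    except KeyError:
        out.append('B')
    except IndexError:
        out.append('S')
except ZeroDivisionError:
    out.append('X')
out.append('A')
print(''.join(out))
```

Execution trace: 'X' (outer except ZeroDivisionError) → 'A' (after the try/except). Output: XA

Answer: XA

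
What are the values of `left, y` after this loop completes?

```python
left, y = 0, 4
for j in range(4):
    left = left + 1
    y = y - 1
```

left goes 0→4, y goes 4→0
`left, y` takes the values: (0, 4) → (1, 4) → (1, 3) → (2, 3) → (2, 2) → (3, 2) → (3, 1) → (4, 1) → (4, 0)

Answer: 4, 0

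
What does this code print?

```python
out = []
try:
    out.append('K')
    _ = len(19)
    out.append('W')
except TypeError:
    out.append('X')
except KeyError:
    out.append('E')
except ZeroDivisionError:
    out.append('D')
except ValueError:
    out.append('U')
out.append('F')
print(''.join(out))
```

Execution trace: 'K' (try body) → 'X' (except TypeError) → 'F' (after the try/except). Output: KXF

Answer: KXF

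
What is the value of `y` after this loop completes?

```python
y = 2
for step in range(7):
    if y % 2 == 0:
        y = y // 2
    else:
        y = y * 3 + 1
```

Collatz-style transformation from 2
`y` takes the values: 2 → 1 → 4 → 2 → 1 → 4 → 2 → 1

Answer: 1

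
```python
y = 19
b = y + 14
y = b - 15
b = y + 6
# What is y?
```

Trace:
`y = 19` → y = 19
`b = y + 14` → b = 33
`y = b - 15` → y = 18
`b = y + 6` → b = 24
So y = 18

Answer: 18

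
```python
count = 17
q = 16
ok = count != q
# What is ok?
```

Trace:
`count = 17` → count = 17
`q = 16` → q = 16
`ok = count != q` → ok = True
So ok = True

Answer: True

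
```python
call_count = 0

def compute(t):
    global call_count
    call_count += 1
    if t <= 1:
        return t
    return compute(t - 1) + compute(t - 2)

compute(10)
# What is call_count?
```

Calls(t) = 1 + Calls(t-1) + Calls(t-2); Calls(0)=Calls(1)=1. For t=10 this gives 177.

Answer: 177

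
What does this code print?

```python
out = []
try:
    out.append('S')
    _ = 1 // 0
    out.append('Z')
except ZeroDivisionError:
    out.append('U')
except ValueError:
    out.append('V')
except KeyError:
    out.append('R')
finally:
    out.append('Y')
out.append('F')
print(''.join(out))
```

Execution trace: 'S' (try body) → 'U' (except ZeroDivisionError) → 'Y' (finally) → 'F' (after the try/except). Output: SUYF

Answer: SUYF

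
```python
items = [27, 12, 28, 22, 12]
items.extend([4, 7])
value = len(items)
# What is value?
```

Trace:
`items = [27, 12, 28, 22, 12]` → items = [27, 12, 28, 22, 12]
`items.extend([4, 7])` → items = [27, 12, 28, 22, 12, 4, 7]
`value = len(items)` → value = 7
So value = 7

Answer: 7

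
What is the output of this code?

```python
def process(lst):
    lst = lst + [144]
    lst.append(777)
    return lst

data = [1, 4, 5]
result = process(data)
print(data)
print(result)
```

Key concept: rebinding parameter vs mutation.
Step by step:
`data = [1, 4, 5]` → data = [1, 4, 5]
`result = process(data)` → result = [1, 4, 5, 144, 777]
`print(data)` → prints [1, 4, 5]
`print(result)` → prints [1, 4, 5, 144, 777]

Answer:
[1, 4, 5]
[1, 4, 5, 144, 777]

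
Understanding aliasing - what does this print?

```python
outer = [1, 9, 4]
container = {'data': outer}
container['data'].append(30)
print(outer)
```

Key concept: dict holds reference to list.
Step by step:
`outer = [1, 9, 4]` → outer = [1, 9, 4]
`container = {'data': outer}` → container = {'data': [1, 9, 4]}
`container['data'].append(30)` → outer = [1, 9, 4, 30]; container = {'data': [1, 9, 4, 30]}
`print(outer)` → prints [1, 9, 4, 30]

Answer: [1, 9, 4, 30]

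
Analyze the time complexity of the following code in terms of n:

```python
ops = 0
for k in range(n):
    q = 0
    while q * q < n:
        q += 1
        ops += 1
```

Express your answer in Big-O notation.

Each loop level contributes: n × √n. Multiplying the contributions gives O(n√n).

Answer: O(n√n)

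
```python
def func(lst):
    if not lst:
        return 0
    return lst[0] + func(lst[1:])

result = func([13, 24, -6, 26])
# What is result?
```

13 + 24 + (-6) + 26 + 0 = 57

Answer: 57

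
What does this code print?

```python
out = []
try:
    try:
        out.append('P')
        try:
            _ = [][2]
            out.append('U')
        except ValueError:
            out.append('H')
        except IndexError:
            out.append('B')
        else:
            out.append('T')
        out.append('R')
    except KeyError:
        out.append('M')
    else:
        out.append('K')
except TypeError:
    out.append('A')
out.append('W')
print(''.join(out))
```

Execution trace: 'P' (try body) → 'B' (inner except IndexError) → 'R' (try body, no exception) → 'K' (else) → 'W' (after the try/except). Output: PBRKW

Answer: PBRKW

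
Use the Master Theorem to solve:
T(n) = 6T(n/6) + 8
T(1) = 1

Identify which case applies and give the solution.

a=6, b=6, f(n)=8. log_6(6) = 1. Since c=0 < 1, Case 1 applies: T(n) = Θ(n^log_b(a)) = O(n).

Answer: O(n) - Case 1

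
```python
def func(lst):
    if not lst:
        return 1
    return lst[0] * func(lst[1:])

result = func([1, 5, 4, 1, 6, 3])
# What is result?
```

Product over [1, 5, 4, 1, 6, 3] = 1 * 5 * 4 * 1 * 6 * 3 = 360

Answer: 360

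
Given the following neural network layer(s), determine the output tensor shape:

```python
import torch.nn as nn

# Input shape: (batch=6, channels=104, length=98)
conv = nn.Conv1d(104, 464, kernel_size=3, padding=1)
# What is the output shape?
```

Input: (6, 104, 98) -> Output: (6, 464, 98)

Answer: (6, 464, 98)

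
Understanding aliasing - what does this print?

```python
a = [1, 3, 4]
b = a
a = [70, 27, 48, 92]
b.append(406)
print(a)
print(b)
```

Key concept: rebinding vs mutation: a is rebound to a new list, b still points at the original.
Step by step:
`a = [1, 3, 4]` → a = [1, 3, 4]
`b = a` → b = [1, 3, 4] (same object as a)
`a = [70, 27, 48, 92]` → a = [70, 27, 48, 92]
`b.append(406)` → b = [1, 3, 4, 406]
`print(a)` → prints [70, 27, 48, 92]
`print(b)` → prints [1, 3, 4, 406]

Answer:
[70, 27, 48, 92]
[1, 3, 4, 406]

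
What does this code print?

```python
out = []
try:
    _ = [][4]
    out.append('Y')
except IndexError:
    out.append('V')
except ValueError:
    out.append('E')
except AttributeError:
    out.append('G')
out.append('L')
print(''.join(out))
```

Execution trace: 'V' (except IndexError) → 'L' (after the try/except). Output: VL

Answer: VL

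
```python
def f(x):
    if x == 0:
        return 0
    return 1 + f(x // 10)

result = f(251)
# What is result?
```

Count of digits of 251: 3

Answer: 3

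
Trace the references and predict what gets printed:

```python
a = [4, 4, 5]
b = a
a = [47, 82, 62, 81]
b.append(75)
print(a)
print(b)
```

Key concept: rebinding vs mutation: a is rebound to a new list, b still points at the original.
Step by step:
`a = [4, 4, 5]` → a = [4, 4, 5]
`b = a` → b = [4, 4, 5] (same object as a)
`a = [47, 82, 62, 81]` → a = [47, 82, 62, 81]
`b.append(75)` → b = [4, 4, 5, 75]
`print(a)` → prints [47, 82, 62, 81]
`print(b)` → prints [4, 4, 5, 75]

Answer:
[47, 82, 62, 81]
[4, 4, 5, 75]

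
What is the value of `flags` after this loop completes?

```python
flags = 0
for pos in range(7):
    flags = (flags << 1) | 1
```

Build 7 consecutive 1-bits: 0b1111111
`flags` takes the values: 0 → 1 → 3 → 7 → 15 → 31 → 63 → 127

Answer: 127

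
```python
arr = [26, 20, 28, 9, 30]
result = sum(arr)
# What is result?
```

Trace:
`arr = [26, 20, 28, 9, 30]` → arr = [26, 20, 28, 9, 30]
`result = sum(arr)` → result = 113
So result = 113

Answer: 113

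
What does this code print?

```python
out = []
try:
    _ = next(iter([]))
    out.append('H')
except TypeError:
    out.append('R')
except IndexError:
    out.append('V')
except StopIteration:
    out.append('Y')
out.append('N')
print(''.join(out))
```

Execution trace: 'Y' (except StopIteration) → 'N' (after the try/except). Output: YN

Answer: YN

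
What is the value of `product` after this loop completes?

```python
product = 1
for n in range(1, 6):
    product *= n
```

5! = 120
`product` takes the values: 1 → 2 → 6 → 24 → 120

Answer: 120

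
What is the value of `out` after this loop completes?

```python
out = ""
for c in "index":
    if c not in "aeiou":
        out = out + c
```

Remove vowels from 'index'
`out` takes the values: "" → "n" → "nd" → "ndx"

Answer: "ndx"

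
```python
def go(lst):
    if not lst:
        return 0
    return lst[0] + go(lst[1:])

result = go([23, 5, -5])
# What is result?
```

23 + 5 + (-5) + 0 = 23

Answer: 23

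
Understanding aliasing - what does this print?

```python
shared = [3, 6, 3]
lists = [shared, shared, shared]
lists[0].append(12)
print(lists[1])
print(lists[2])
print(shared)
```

Key concept: list of same reference.
Step by step:
`shared = [3, 6, 3]` → shared = [3, 6, 3]
`lists = [shared, shared, shared]` → lists = [[3, 6, 3], [3, 6, 3], [3, 6, 3]]
`lists[0].append(12)` → shared = [3, 6, 3, 12]; lists = [[3, 6, 3, 12], [3, 6, 3, 12], [3, 6, 3, 12]]
`print(lists[1])` → prints [3, 6, 3, 12]
`print(lists[2])` → prints [3, 6, 3, 12]
`print(shared)` → prints [3, 6, 3, 12]

Answer:
[3, 6, 3, 12]
[3, 6, 3, 12]
[3, 6, 3, 12]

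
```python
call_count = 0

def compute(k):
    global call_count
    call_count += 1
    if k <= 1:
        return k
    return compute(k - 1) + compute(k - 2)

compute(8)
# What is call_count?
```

Calls(k) = 1 + Calls(k-1) + Calls(k-2); Calls(0)=Calls(1)=1. For k=8 this gives 67.

Answer: 67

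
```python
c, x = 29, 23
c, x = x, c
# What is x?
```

Trace:
`c, x = 29, 23` → c = 29; x = 23
`c, x = x, c` → c = 23; x = 29
So x = 29

Answer: 29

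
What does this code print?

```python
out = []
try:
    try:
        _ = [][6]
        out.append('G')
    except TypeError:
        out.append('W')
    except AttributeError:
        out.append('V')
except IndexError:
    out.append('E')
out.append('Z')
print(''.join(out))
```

Execution trace: 'E' (outer except IndexError) → 'Z' (after the try/except). Output: EZ

Answer: EZ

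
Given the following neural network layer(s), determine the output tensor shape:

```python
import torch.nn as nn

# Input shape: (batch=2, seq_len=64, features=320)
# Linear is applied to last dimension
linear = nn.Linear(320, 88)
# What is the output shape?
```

Input: (2, 64, 320) -> Output: (2, 64, 88)

Answer: (2, 64, 88)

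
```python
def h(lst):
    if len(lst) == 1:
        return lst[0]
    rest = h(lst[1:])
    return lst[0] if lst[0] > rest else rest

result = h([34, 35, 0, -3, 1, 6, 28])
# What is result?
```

Recursive max over [34, 35, 0, -3, 1, 6, 28] = 35

Answer: 35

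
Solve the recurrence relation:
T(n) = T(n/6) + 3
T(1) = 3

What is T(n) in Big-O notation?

Each step divides n by 6 and adds 3. After log_6(n) steps we reach T(1)=3. So T(n) = 3·log_6(n) + 3 = O(log n).

Answer: O(log n)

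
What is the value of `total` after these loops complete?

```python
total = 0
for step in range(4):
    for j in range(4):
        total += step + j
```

Sum of all step+j for step,j in 4x4
`total` takes the values: 0 → 1 → 3 → 6 → 7 → 9 → 12 → 16 → 18 → 21 → 25 → 30 → 33 → 37 → 42 → 48

Answer: 48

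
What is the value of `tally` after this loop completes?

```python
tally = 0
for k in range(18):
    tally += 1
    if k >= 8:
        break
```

Loop breaks when k reaches 8, tally is 9
`tally` takes the values: 0 → 1 → 2 → 3 → 4 → 5 → 6 → 7 → 8 → 9

Answer: 9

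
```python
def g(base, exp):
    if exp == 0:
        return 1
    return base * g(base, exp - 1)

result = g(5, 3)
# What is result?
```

g(5, 3) = 5 * 5 * 5 = 125

Answer: 125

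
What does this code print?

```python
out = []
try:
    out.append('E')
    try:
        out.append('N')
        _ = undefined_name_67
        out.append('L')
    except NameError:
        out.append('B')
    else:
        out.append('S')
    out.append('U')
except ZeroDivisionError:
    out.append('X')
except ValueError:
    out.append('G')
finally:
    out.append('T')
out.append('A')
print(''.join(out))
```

Execution trace: 'E' (try body) → 'N' (inner try body) → 'B' (inner except NameError) → 'U' (try body, no exception) → 'T' (finally) → 'A' (after the try/except). Output: ENBUTA

Answer: ENBUTA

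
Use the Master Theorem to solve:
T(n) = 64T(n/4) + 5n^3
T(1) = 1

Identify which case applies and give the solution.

a=64, b=4, f(n)=5n^3. log_4(64) = 3. Since c=3 = 3, Case 2 applies: T(n) = Θ(n^log_b(a) · log n) = O(n^3 log n).

Answer: O(n^3 log n) - Case 2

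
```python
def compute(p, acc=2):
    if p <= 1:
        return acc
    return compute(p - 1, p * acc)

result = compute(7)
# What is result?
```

Accumulator trace (n, acc): (7, 2) -> (6, 14) -> (5, 84) -> (4, 420) -> (3, 1680) -> (2, 5040) -> (1, 10080) -> return 10080

Answer: 10080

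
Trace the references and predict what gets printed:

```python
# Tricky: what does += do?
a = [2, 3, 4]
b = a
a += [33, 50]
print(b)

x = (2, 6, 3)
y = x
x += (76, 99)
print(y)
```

Key concept: += behavior differs for mutable vs immutable.
Step by step:
`a = [2, 3, 4]` → a = [2, 3, 4]
`b = a` → b = [2, 3, 4] (same object as a)
`a += [33, 50]` → a = [2, 3, 4, 33, 50] (same object as b); b = [2, 3, 4, 33, 50] (same object as a)
`print(b)` → prints [2, 3, 4, 33, 50]
`x = (2, 6, 3)` → x = (2, 6, 3)
`y = x` → y = (2, 6, 3)
`x += (76, 99)` → x = (2, 6, 3, 76, 99)
`print(y)` → prints (2, 6, 3)

Answer:
[2, 3, 4, 33, 50]
(2, 6, 3)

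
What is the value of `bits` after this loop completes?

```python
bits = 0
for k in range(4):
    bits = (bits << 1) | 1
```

Build 4 consecutive 1-bits: 0b1111
`bits` takes the values: 0 → 1 → 3 → 7 → 15

Answer: 15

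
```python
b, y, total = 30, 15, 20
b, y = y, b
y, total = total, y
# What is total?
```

Trace:
`b, y, total = 30, 15, 20` → b = 30; y = 15; total = 20
`b, y = y, b` → b = 15; y = 30
`y, total = total, y` → y = 20; total = 30
So total = 30

Answer: 30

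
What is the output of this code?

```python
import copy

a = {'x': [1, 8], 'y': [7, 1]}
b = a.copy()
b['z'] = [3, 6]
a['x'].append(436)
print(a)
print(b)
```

Key concept: shallow copy of dict with mutable values.
Step by step:
`a = {'x': [1, 8], 'y': [7, 1]}` → a = {'x': [1, 8], 'y': [7, 1]}
`b = a.copy()` → b = {'x': [1, 8], 'y': [7, 1]}
`b['z'] = [3, 6]` → b = {'x': [1, 8], 'y': [7, 1], 'z': [3, 6]}
`a['x'].append(436)` → a = {'x': [1, 8, 436], 'y': [7, 1]}; b = {'x': [1, 8, 436], 'y': [7, 1], 'z': [3, 6]}
`print(a)` → prints {'x': [1, 8, 436], 'y': [7, 1]}
`print(b)` → prints {'x': [1, 8, 436], 'y': [7, 1], 'z': [3, 6]}

Answer:
{'x': [1, 8, 436], 'y': [7, 1]}
{'x': [1, 8, 436], 'y': [7, 1], 'z': [3, 6]}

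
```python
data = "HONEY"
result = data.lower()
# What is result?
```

Trace:
`data = "HONEY"` → data = 'HONEY'
`result = data.lower()` → result = 'honey'
So result = 'honey'

Answer: 'honey'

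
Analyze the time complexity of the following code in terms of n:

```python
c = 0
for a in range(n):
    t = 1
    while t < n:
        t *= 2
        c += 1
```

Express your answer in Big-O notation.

Each loop level contributes: n × log n. Multiplying the contributions gives O(n log n).

Answer: O(n log n)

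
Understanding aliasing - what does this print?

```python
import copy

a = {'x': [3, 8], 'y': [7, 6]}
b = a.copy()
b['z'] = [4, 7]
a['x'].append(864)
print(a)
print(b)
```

Key concept: shallow copy of dict with mutable values.
Step by step:
`a = {'x': [3, 8], 'y': [7, 6]}` → a = {'x': [3, 8], 'y': [7, 6]}
`b = a.copy()` → b = {'x': [3, 8], 'y': [7, 6]}
`b['z'] = [4, 7]` → b = {'x': [3, 8], 'y': [7, 6], 'z': [4, 7]}
`a['x'].append(864)` → a = {'x': [3, 8, 864], 'y': [7, 6]}; b = {'x': [3, 8, 864], 'y': [7, 6], 'z': [4, 7]}
`print(a)` → prints {'x': [3, 8, 864], 'y': [7, 6]}
`print(b)` → prints {'x': [3, 8, 864], 'y': [7, 6], 'z': [4, 7]}

Answer:
{'x': [3, 8, 864], 'y': [7, 6]}
{'x': [3, 8, 864], 'y': [7, 6], 'z': [4, 7]}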